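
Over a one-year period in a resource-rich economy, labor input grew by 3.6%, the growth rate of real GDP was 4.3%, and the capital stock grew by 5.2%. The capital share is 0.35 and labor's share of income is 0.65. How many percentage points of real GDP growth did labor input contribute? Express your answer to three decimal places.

2.340 percentage points

Labor's share = 1 − 0.35 = 0.65.
Contribution = share × growth = 0.65 × 3.6 = 2.34 pp.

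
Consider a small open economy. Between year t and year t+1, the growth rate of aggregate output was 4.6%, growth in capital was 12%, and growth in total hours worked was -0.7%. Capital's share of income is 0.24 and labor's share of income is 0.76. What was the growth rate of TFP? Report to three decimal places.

2.252%

Labor's share = 1 − 0.24 = 0.76.
Capital: 0.24 × 12 = 2.88 pp.
Total hours worked: 0.76 × (-0.7) = -0.532 pp.
TFP growth = 4.6 − 2.348 = 2.252%.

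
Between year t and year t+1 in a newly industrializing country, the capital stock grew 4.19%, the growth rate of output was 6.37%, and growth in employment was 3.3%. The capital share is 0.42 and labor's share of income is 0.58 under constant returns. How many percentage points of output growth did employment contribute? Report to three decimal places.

1.914

Labor's share = 1 − 0.42 = 0.58.
Contribution = share × growth = 0.58 × 3.3 = 1.914 pp.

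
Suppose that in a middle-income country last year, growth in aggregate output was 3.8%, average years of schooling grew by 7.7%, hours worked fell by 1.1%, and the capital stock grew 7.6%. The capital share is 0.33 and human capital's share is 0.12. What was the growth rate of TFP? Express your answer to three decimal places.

Labor's share = 1 − 0.33 − 0.12 = 0.55.
The capital stock: 0.33 × 7.6 = 2.508 pp.
Average years of schooling: 0.12 × 7.7 = 0.924 pp.
Hours worked: 0.55 × (-1.1) = -0.605 pp.
TFP growth = 3.8 − 2.827 = 0.973%.

0.973%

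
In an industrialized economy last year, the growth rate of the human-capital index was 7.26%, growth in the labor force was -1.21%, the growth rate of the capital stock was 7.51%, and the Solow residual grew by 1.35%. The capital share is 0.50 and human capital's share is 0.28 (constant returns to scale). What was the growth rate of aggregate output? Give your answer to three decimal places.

Labor's share = 1 − 0.5 − 0.28 = 0.22.
The capital stock: 0.5 × 7.51 = 3.755 pp.
The human-capital index: 0.28 × 7.26 = 2.0328 pp.
The labor force: 0.22 × (-1.21) = -0.2662 pp.
Output growth = 1.35 + 5.5216 = 6.8716%.

6.872%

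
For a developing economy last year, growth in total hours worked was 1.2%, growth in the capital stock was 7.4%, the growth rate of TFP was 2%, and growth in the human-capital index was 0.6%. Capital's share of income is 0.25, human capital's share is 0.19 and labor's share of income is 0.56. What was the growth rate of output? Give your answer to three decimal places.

Labor's share = 1 − 0.25 − 0.19 = 0.56.
The capital stock: 0.25 × 7.4 = 1.85 pp.
The human-capital index: 0.19 × 0.6 = 0.114 pp.
Total hours worked: 0.56 × 1.2 = 0.672 pp.
Output growth = 2 + 2.636 = 4.636%.

4.636%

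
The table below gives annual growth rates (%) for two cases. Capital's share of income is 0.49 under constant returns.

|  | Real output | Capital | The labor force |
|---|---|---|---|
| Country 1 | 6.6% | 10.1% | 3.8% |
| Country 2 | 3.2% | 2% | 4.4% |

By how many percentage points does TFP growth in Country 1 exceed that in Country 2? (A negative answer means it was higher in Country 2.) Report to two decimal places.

-0.26 percentage points

Labor's share = 1 − 0.49 = 0.51.
Country 1: TFP = 6.6 − 4.949 − 1.938 = -0.287%.
Country 2: TFP = 3.2 − 0.98 − 2.244 = -0.024%.
Difference = -0.287 − (-0.024) = -0.263 pp.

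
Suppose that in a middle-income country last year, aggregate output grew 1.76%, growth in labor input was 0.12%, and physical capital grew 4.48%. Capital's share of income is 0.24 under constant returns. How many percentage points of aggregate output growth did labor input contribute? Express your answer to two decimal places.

0.09 pp

Labor's share = 1 − 0.24 = 0.76.
Contribution = share × growth = 0.76 × 0.12 = 0.0912 pp.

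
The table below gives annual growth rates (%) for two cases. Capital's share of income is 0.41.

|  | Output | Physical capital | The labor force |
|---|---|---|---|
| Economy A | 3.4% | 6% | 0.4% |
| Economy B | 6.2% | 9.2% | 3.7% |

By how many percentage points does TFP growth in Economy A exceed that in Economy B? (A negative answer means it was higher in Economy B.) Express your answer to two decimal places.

Labor's share = 1 − 0.41 = 0.59.
Economy A: TFP = 3.4 − 2.46 − 0.236 = 0.704%.
Economy B: TFP = 6.2 − 3.772 − 2.183 = 0.245%.
Difference = 0.704 − (0.245) = 0.459 pp.

0.46 percentage points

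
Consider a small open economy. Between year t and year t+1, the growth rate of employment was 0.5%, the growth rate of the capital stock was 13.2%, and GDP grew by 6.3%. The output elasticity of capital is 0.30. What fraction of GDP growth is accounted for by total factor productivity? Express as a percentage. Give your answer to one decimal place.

31.6%

Labor's share = 1 − 0.3 = 0.7.
The capital stock: 0.3 × 13.2 = 3.96 pp.
Employment: 0.7 × 0.5 = 0.35 pp.
TFP growth = 6.3 − 4.31 = 1.99%.
TFP share of growth = 1.99 / 6.3 × 100 = 31.587%.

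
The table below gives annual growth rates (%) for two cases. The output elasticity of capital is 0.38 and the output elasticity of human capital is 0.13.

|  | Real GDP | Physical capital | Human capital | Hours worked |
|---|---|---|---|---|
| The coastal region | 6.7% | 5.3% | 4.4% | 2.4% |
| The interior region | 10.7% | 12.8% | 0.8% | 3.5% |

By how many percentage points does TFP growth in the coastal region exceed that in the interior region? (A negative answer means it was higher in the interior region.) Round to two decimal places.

-1.08 percentage points

Labor's share = 1 − 0.38 − 0.13 = 0.49.
The coastal region: TFP = 6.7 − 2.014 − 0.572 − 1.176 = 2.938%.
The interior region: TFP = 10.7 − 4.864 − 0.104 − 1.715 = 4.017%.
Difference = 2.938 − (4.017) = -1.079 pp.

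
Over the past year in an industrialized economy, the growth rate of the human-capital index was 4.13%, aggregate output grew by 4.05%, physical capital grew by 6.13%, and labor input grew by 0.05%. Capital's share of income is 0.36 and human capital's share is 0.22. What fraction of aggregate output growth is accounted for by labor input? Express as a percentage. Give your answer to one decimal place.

Labor input accounted for 0.5% of growth.

Labor's share = 1 − 0.36 − 0.22 = 0.42.
Labor input contributed 0.42 × 0.05 = 0.021 pp.
Share of growth = 0.021 / 4.05 × 100 = 0.519%.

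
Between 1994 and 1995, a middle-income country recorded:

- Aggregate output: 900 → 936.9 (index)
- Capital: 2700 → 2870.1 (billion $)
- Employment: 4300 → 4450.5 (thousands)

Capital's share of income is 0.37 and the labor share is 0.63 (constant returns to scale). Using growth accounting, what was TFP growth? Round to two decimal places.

-0.44%

Aggregate output growth = (936.9 − 900) / 900 = 4.1%.
Capital growth = (2870.1 − 2700) / 2700 = 6.3%.
Employment growth = (4450.5 − 4300) / 4300 = 3.5%.
Labor's share = 1 − 0.37 = 0.63.
Capital: 0.37 × 6.3 = 2.331 pp.
Employment: 0.63 × 3.5 = 2.205 pp.
TFP growth = 4.1 − 4.536 = -0.436%.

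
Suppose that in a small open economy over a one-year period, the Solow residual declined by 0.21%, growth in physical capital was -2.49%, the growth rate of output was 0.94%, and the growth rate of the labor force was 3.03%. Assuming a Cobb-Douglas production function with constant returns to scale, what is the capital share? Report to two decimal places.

α = 0.34

gY = gA + α·gK + (1−α)·gL, so gY − gA − gL = α(gK − gL).
0.94 + 0.21 − 3.03 = α × (-2.49 − 3.03).
-1.88 = -5.52 α, so α = 0.3406.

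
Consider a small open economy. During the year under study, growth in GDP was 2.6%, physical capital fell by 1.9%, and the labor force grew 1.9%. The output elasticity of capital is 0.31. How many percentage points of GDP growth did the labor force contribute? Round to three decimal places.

1.311

Labor's share = 1 − 0.31 = 0.69.
Contribution = share × growth = 0.69 × 1.9 = 1.311 pp.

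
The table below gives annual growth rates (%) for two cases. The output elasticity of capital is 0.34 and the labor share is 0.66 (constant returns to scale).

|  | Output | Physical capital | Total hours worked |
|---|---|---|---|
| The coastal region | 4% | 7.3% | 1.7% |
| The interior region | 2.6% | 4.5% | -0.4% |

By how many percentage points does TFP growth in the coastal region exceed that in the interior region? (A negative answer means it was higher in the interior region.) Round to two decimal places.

Labor's share = 1 − 0.34 = 0.66.
The coastal region: TFP = 4 − 2.482 − 1.122 = 0.396%.
The interior region: TFP = 2.6 − 1.53 + 0.264 = 1.334%.
Difference = 0.396 − (1.334) = -0.938 pp.

-0.94 percentage points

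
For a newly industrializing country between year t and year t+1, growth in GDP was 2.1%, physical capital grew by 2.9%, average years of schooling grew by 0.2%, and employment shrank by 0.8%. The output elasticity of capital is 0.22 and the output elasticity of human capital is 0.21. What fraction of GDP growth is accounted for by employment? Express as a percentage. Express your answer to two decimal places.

Employment accounted for -21.71% of growth.

Labor's share = 1 − 0.22 − 0.21 = 0.57.
Employment contributed 0.57 × (-0.8) = -0.456 pp.
Share of growth = -0.456 / 2.1 × 100 = -21.7143%.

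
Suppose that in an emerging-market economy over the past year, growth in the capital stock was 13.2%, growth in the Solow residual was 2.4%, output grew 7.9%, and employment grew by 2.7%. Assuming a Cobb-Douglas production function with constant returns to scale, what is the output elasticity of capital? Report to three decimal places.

α = 0.267

gY = gA + α·gK + (1−α)·gL, so gY − gA − gL = α(gK − gL).
7.9 − 2.4 − 2.7 = α × (13.2 − 2.7).
2.8 = 10.5 α, so α = 0.26667.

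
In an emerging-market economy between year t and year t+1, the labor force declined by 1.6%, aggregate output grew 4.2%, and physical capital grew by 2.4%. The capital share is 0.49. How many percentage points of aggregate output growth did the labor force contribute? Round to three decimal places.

Labor's share = 1 − 0.49 = 0.51.
Contribution = share × growth = 0.51 × (-1.6) = -0.816 pp.

-0.816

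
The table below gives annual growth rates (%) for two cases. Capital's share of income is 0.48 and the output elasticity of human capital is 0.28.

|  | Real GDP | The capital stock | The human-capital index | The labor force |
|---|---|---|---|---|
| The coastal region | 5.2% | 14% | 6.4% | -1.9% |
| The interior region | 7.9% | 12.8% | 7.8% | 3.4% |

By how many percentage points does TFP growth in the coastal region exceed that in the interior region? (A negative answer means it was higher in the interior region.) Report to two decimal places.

-1.61 percentage points

Labor's share = 1 − 0.48 − 0.28 = 0.24.
The coastal region: TFP = 5.2 − 6.72 − 1.792 + 0.456 = -2.856%.
The interior region: TFP = 7.9 − 6.144 − 2.184 − 0.816 = -1.244%.
Difference = -2.856 − (-1.244) = -1.612 pp.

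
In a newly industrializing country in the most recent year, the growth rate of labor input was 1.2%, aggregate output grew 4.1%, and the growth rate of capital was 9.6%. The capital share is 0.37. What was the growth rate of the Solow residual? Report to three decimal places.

-0.208%

Labor's share = 1 − 0.37 = 0.63.
Capital: 0.37 × 9.6 = 3.552 pp.
Labor input: 0.63 × 1.2 = 0.756 pp.
TFP growth = 4.1 − 4.308 = -0.208%.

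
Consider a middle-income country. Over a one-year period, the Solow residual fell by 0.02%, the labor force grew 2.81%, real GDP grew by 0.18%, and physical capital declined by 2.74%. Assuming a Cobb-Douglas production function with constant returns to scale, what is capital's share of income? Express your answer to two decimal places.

gY = gA + α·gK + (1−α)·gL, so gY − gA − gL = α(gK − gL).
0.18 + 0.02 − 2.81 = α × (-2.74 − 2.81).
-2.61 = -5.55 α, so α = 0.4703.

0.47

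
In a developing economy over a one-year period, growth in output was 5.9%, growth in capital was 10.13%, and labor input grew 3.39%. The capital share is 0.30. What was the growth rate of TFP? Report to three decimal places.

Labor's share = 1 − 0.3 = 0.7.
Capital: 0.3 × 10.13 = 3.039 pp.
Labor input: 0.7 × 3.39 = 2.373 pp.
TFP growth = 5.9 − 5.412 = 0.488%.

0.488%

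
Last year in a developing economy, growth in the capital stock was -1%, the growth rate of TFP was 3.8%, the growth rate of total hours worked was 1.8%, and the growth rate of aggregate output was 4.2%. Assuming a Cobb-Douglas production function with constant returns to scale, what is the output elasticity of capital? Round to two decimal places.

α = 0.50

gY = gA + α·gK + (1−α)·gL, so gY − gA − gL = α(gK − gL).
4.2 − 3.8 − 1.8 = α × (-1 − 1.8).
-1.4 = -2.8 α, so α = 0.5.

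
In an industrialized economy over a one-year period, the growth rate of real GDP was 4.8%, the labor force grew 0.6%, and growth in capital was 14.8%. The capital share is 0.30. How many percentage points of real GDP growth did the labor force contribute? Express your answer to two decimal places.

Labor's share = 1 − 0.3 = 0.7.
Contribution = share × growth = 0.7 × 0.6 = 0.42 pp.

0.42 percentage points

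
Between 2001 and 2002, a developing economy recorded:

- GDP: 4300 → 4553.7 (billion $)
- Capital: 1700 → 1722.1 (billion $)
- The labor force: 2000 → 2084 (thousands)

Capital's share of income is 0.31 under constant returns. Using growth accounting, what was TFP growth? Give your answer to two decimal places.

GDP growth = (4553.7 − 4300) / 4300 = 5.9%.
Capital growth = (1722.1 − 1700) / 1700 = 1.3%.
The labor force growth = (2084 − 2000) / 2000 = 4.2%.
Labor's share = 1 − 0.31 = 0.69.
Capital: 0.31 × 1.3 = 0.403 pp.
The labor force: 0.69 × 4.2 = 2.898 pp.
TFP growth = 5.9 − 3.301 = 2.599%.

TFP grew 2.60%.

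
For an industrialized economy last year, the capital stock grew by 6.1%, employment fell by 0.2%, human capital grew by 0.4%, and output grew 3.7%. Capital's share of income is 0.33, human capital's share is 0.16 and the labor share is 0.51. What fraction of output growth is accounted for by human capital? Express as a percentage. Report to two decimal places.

Human capital contributed 0.16 × 0.4 = 0.064 pp.
Share of growth = 0.064 / 3.7 × 100 = 1.7297%.

1.73%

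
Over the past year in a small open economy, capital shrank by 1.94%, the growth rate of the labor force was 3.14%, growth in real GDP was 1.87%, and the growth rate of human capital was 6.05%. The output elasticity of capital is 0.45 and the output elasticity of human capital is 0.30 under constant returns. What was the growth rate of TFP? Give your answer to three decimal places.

Labor's share = 1 − 0.45 − 0.3 = 0.25.
Capital: 0.45 × (-1.94) = -0.873 pp.
Human capital: 0.3 × 6.05 = 1.815 pp.
The labor force: 0.25 × 3.14 = 0.785 pp.
TFP growth = 1.87 − 1.727 = 0.143%.

TFP growth was 0.143%.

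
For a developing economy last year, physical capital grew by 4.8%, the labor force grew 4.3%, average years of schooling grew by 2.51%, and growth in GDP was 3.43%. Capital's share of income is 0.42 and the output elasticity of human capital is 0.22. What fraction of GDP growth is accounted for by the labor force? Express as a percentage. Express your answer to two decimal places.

The labor force accounted for 45.13% of growth.

Labor's share = 1 − 0.42 − 0.22 = 0.36.
The labor force contributed 0.36 × 4.3 = 1.548 pp.
Share of growth = 1.548 / 3.43 × 100 = 45.1312%.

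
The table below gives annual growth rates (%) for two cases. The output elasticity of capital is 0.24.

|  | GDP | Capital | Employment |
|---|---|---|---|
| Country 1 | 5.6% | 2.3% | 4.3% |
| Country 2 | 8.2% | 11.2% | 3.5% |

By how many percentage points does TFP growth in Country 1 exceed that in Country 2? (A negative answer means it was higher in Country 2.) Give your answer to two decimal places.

-1.07 percentage points

Labor's share = 1 − 0.24 = 0.76.
Country 1: TFP = 5.6 − 0.552 − 3.268 = 1.78%.
Country 2: TFP = 8.2 − 2.688 − 2.66 = 2.852%.
Difference = 1.78 − (2.852) = -1.072 pp.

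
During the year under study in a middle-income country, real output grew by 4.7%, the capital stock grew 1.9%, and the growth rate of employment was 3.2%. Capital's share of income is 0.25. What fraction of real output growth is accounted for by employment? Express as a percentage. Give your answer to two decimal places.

Labor's share = 1 − 0.25 = 0.75.
Employment contributed 0.75 × 3.2 = 2.4 pp.
Share of growth = 2.4 / 4.7 × 100 = 51.0638%.

Employment accounted for 51.06% of growth.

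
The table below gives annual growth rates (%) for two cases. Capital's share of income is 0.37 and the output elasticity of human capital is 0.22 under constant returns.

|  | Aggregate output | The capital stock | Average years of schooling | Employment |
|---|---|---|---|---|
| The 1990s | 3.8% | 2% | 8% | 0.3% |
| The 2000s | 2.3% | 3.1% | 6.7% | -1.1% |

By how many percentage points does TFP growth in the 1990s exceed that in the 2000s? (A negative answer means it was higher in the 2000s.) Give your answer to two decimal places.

Labor's share = 1 − 0.37 − 0.22 = 0.41.
The 1990s: TFP = 3.8 − 0.74 − 1.76 − 0.123 = 1.177%.
The 2000s: TFP = 2.3 − 1.147 − 1.474 + 0.451 = 0.13%.
Difference = 1.177 − (0.13) = 1.047 pp.

1.05 percentage points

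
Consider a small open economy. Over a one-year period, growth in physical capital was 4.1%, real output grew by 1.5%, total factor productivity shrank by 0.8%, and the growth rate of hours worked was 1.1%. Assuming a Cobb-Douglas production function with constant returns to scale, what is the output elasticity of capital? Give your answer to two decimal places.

The output elasticity of capital is 0.40.

gY = gA + α·gK + (1−α)·gL, so gY − gA − gL = α(gK − gL).
1.5 + 0.8 − 1.1 = α × (4.1 − 1.1).
1.2 = 3 α, so α = 0.4.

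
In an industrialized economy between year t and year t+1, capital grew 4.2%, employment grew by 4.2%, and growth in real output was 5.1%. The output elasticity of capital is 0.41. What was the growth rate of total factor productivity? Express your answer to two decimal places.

Total factor productivity grew 0.90%.

Labor's share = 1 − 0.41 = 0.59.
Capital: 0.41 × 4.2 = 1.722 pp.
Employment: 0.59 × 4.2 = 2.478 pp.
TFP growth = 5.1 − 4.2 = 0.9%.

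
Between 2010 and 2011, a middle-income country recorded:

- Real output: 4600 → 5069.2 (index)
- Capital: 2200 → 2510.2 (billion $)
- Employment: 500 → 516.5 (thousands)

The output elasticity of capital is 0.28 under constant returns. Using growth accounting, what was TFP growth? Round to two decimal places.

TFP growth was 3.88%.

Real output growth = (5069.2 − 4600) / 4600 = 10.2%.
Capital growth = (2510.2 − 2200) / 2200 = 14.1%.
Employment growth = (516.5 − 500) / 500 = 3.3%.
Labor's share = 1 − 0.28 = 0.72.
Capital: 0.28 × 14.1 = 3.948 pp.
Employment: 0.72 × 3.3 = 2.376 pp.
TFP growth = 10.2 − 6.324 = 3.876%.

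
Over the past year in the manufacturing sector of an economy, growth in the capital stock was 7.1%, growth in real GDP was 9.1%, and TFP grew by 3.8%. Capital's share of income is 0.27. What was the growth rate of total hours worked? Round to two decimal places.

Labor's share = 1 − 0.27 = 0.73.
gY = gA + 0.27×7.1 + 0.73×g.
0.73×g = 9.1 − 3.8 − 1.917 = 3.383.
g = 3.383 / 0.73 = 4.6342%.

Total hours worked grew 4.63%.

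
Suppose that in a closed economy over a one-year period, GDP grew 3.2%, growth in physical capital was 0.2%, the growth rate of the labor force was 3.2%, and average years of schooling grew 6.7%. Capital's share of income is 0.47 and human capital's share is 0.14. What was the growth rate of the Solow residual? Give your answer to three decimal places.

Labor's share = 1 − 0.47 − 0.14 = 0.39.
Physical capital: 0.47 × 0.2 = 0.094 pp.
Average years of schooling: 0.14 × 6.7 = 0.938 pp.
The labor force: 0.39 × 3.2 = 1.248 pp.
TFP growth = 3.2 − 2.28 = 0.92%.

0.920%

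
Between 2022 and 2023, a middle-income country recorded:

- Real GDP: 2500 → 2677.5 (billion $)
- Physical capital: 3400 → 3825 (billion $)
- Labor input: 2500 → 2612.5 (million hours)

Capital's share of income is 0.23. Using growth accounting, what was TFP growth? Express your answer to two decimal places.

Real GDP growth = (2677.5 − 2500) / 2500 = 7.1%.
Physical capital growth = (3825 − 3400) / 3400 = 12.5%.
Labor input growth = (2612.5 − 2500) / 2500 = 4.5%.
Labor's share = 1 − 0.23 = 0.77.
Physical capital: 0.23 × 12.5 = 2.875 pp.
Labor input: 0.77 × 4.5 = 3.465 pp.
TFP growth = 7.1 − 6.34 = 0.76%.

TFP growth was 0.76%.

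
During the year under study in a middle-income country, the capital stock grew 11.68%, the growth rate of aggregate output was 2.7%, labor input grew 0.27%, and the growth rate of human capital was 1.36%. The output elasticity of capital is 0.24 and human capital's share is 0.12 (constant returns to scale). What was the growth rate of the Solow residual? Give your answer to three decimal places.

Labor's share = 1 − 0.24 − 0.12 = 0.64.
The capital stock: 0.24 × 11.68 = 2.8032 pp.
Human capital: 0.12 × 1.36 = 0.1632 pp.
Labor input: 0.64 × 0.27 = 0.1728 pp.
TFP growth = 2.7 − 3.1392 = -0.4392%.

-0.439%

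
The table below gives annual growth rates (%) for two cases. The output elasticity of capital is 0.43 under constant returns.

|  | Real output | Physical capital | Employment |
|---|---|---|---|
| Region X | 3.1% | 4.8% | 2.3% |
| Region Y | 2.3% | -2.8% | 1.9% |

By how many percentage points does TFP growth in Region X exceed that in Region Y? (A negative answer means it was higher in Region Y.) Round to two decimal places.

Labor's share = 1 − 0.43 = 0.57.
Region X: TFP = 3.1 − 2.064 − 1.311 = -0.275%.
Region Y: TFP = 2.3 + 1.204 − 1.083 = 2.421%.
Difference = -0.275 − (2.421) = -2.696 pp.

-2.70 percentage points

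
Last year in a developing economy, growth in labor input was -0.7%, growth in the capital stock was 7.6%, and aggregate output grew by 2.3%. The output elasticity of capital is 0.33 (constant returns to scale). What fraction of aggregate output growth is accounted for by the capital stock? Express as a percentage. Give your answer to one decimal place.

The capital stock contributed 0.33 × 7.6 = 2.508 pp.
Share of growth = 2.508 / 2.3 × 100 = 109.043%.

The capital stock accounted for 109.0% of growth.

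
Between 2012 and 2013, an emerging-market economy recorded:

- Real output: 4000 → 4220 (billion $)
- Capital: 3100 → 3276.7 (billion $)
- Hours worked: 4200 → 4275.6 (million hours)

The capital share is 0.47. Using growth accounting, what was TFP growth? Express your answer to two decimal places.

1.87%

Real output growth = (4220 − 4000) / 4000 = 5.5%.
Capital growth = (3276.7 − 3100) / 3100 = 5.7%.
Hours worked growth = (4275.6 − 4200) / 4200 = 1.8%.
Labor's share = 1 − 0.47 = 0.53.
Capital: 0.47 × 5.7 = 2.679 pp.
Hours worked: 0.53 × 1.8 = 0.954 pp.
TFP growth = 5.5 − 3.633 = 1.867%.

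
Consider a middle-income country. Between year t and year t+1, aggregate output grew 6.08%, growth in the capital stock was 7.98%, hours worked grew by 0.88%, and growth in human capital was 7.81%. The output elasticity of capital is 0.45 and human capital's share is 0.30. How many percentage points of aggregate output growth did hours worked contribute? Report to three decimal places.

0.220 pp

Labor's share = 1 − 0.45 − 0.3 = 0.25.
Contribution = share × growth = 0.25 × 0.88 = 0.22 pp.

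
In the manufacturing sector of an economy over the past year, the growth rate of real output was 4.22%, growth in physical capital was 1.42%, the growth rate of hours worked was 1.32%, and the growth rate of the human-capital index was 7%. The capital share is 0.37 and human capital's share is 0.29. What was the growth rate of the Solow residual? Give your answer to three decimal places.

1.216%

Labor's share = 1 − 0.37 − 0.29 = 0.34.
Physical capital: 0.37 × 1.42 = 0.5254 pp.
The human-capital index: 0.29 × 7 = 2.03 pp.
Hours worked: 0.34 × 1.32 = 0.4488 pp.
TFP growth = 4.22 − 3.0042 = 1.2158%.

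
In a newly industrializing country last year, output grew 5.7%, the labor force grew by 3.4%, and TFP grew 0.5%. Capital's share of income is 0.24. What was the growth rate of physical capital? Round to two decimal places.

10.90%

Labor's share = 1 − 0.24 = 0.76.
gY = gA + 0.76×3.4 + 0.24×g.
0.24×g = 5.7 − 0.5 − 2.584 = 2.616.
g = 2.616 / 0.24 = 10.9%.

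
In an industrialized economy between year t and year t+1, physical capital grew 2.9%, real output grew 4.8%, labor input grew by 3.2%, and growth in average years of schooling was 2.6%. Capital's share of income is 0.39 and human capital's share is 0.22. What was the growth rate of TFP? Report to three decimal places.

Labor's share = 1 − 0.39 − 0.22 = 0.39.
Physical capital: 0.39 × 2.9 = 1.131 pp.
Average years of schooling: 0.22 × 2.6 = 0.572 pp.
Labor input: 0.39 × 3.2 = 1.248 pp.
TFP growth = 4.8 − 2.951 = 1.849%.

1.849%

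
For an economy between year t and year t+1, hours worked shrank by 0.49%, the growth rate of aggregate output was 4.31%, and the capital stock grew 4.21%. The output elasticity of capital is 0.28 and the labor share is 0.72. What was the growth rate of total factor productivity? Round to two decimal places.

Total factor productivity grew 3.48%.

Labor's share = 1 − 0.28 = 0.72.
The capital stock: 0.28 × 4.21 = 1.1788 pp.
Hours worked: 0.72 × (-0.49) = -0.3528 pp.
TFP growth = 4.31 − 0.826 = 3.484%.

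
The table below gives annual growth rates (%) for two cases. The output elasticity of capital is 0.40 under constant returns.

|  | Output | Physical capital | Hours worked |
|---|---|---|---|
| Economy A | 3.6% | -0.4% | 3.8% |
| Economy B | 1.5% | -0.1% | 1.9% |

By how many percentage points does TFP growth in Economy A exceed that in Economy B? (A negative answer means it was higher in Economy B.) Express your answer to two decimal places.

Labor's share = 1 − 0.4 = 0.6.
Economy A: TFP = 3.6 + 0.16 − 2.28 = 1.48%.
Economy B: TFP = 1.5 + 0.04 − 1.14 = 0.4%.
Difference = 1.48 − (0.4) = 1.08 pp.

1.08 percentage points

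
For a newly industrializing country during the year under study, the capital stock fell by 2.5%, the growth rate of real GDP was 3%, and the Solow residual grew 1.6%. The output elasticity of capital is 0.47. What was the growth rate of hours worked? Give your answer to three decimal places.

Hours worked growth was 4.858%.

Labor's share = 1 − 0.47 = 0.53.
gY = gA + 0.47×(-2.5) + 0.53×g.
0.53×g = 3 − 1.6 + 1.175 = 2.575.
g = 2.575 / 0.53 = 4.85849%.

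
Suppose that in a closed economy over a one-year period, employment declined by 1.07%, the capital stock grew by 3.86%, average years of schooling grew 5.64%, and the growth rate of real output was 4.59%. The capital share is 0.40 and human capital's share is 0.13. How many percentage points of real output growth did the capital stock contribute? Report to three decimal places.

Contribution = share × growth = 0.4 × 3.86 = 1.544 pp.

1.544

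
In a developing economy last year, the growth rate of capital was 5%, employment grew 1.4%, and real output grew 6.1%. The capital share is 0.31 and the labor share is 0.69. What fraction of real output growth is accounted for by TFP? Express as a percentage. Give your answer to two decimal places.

TFP accounted for 58.75% of growth.

Labor's share = 1 − 0.31 = 0.69.
Capital: 0.31 × 5 = 1.55 pp.
Employment: 0.69 × 1.4 = 0.966 pp.
TFP growth = 6.1 − 2.516 = 3.584%.
TFP share of growth = 3.584 / 6.1 × 100 = 58.7541%.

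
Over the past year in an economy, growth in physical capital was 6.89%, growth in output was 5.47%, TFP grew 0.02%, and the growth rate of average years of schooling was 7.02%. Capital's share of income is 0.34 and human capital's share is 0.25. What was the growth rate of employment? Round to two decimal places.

Labor's share = 1 − 0.34 − 0.25 = 0.41.
gY = gA + 0.34×6.89 + 0.25×7.02 + 0.41×g.
0.41×g = 5.47 − 0.02 − 4.0976 = 1.3524.
g = 1.3524 / 0.41 = 3.2985%.

3.30%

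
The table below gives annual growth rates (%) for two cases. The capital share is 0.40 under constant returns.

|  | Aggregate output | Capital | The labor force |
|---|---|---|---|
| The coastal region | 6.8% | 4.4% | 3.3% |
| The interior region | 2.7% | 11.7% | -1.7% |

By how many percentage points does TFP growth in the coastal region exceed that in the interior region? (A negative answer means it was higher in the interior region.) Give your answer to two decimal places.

Labor's share = 1 − 0.4 = 0.6.
The coastal region: TFP = 6.8 − 1.76 − 1.98 = 3.06%.
The interior region: TFP = 2.7 − 4.68 + 1.02 = -0.96%.
Difference = 3.06 − (-0.96) = 4.02 pp.

4.02 percentage points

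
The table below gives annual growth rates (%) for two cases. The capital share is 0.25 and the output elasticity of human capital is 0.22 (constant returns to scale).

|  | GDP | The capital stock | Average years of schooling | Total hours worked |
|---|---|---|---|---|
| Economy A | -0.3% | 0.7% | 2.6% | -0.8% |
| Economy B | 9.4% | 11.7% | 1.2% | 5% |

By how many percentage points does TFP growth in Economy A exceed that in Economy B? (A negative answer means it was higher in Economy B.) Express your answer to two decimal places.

Labor's share = 1 − 0.25 − 0.22 = 0.53.
Economy A: TFP = -0.3 − 0.175 − 0.572 + 0.424 = -0.623%.
Economy B: TFP = 9.4 − 2.925 − 0.264 − 2.65 = 3.561%.
Difference = -0.623 − (3.561) = -4.184 pp.

-4.18 percentage points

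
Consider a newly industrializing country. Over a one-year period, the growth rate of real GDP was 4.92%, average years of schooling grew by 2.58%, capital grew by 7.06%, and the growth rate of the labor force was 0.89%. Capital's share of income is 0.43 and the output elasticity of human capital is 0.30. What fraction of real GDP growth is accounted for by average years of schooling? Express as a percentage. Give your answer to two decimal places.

Average years of schooling accounted for 15.73% of growth.

Average years of schooling contributed 0.3 × 2.58 = 0.774 pp.
Share of growth = 0.774 / 4.92 × 100 = 15.7317%.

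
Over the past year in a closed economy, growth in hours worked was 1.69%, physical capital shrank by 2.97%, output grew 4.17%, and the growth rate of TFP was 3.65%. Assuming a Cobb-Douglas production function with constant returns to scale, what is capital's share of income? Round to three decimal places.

Capital's share of income is 0.251.

gY = gA + α·gK + (1−α)·gL, so gY − gA − gL = α(gK − gL).
4.17 − 3.65 − 1.69 = α × (-2.97 − 1.69).
-1.17 = -4.66 α, so α = 0.25107.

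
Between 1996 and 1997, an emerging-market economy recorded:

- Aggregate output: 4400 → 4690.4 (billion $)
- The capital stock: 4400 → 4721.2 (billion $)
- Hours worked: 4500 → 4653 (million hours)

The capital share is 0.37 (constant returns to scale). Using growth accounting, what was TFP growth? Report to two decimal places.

Aggregate output growth = (4690.4 − 4400) / 4400 = 6.6%.
The capital stock growth = (4721.2 − 4400) / 4400 = 7.3%.
Hours worked growth = (4653 − 4500) / 4500 = 3.4%.
Labor's share = 1 − 0.37 = 0.63.
The capital stock: 0.37 × 7.3 = 2.701 pp.
Hours worked: 0.63 × 3.4 = 2.142 pp.
TFP growth = 6.6 − 4.843 = 1.757%.

TFP growth was 1.76%.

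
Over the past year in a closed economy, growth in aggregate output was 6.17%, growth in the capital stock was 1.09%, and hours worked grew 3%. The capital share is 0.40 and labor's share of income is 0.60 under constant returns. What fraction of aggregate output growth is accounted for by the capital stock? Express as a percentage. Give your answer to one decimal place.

The capital stock contributed 0.4 × 1.09 = 0.436 pp.
Share of growth = 0.436 / 6.17 × 100 = 7.066%.

The capital stock accounted for 7.1% of growth.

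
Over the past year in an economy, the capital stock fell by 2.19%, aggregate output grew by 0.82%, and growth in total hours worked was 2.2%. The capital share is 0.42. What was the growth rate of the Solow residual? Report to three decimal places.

The Solow residual grew 0.464%.

Labor's share = 1 − 0.42 = 0.58.
The capital stock: 0.42 × (-2.19) = -0.9198 pp.
Total hours worked: 0.58 × 2.2 = 1.276 pp.
TFP growth = 0.82 − 0.3562 = 0.4638%.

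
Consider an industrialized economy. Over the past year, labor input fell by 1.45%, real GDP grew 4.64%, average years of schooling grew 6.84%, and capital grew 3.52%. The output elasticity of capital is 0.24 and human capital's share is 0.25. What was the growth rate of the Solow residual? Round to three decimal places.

Labor's share = 1 − 0.24 − 0.25 = 0.51.
Capital: 0.24 × 3.52 = 0.8448 pp.
Average years of schooling: 0.25 × 6.84 = 1.71 pp.
Labor input: 0.51 × (-1.45) = -0.7395 pp.
TFP growth = 4.64 − 1.8153 = 2.8247%.

2.825%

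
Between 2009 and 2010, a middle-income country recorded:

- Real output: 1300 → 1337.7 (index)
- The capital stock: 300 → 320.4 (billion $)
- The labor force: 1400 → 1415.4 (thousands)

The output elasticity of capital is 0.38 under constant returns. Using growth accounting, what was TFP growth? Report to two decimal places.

Real output growth = (1337.7 − 1300) / 1300 = 2.9%.
The capital stock growth = (320.4 − 300) / 300 = 6.8%.
The labor force growth = (1415.4 − 1400) / 1400 = 1.1%.
Labor's share = 1 − 0.38 = 0.62.
The capital stock: 0.38 × 6.8 = 2.584 pp.
The labor force: 0.62 × 1.1 = 0.682 pp.
TFP growth = 2.9 − 3.266 = -0.366%.

-0.37%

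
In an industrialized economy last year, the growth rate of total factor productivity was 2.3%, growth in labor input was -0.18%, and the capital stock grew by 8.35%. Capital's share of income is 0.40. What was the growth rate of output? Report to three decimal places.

Labor's share = 1 − 0.4 = 0.6.
The capital stock: 0.4 × 8.35 = 3.34 pp.
Labor input: 0.6 × (-0.18) = -0.108 pp.
Output growth = 2.3 + 3.232 = 5.532%.

Output grew 5.532%.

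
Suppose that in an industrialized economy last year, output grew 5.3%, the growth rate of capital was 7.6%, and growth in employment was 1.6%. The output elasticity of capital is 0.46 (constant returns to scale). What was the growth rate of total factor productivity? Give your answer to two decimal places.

0.94%

Labor's share = 1 − 0.46 = 0.54.
Capital: 0.46 × 7.6 = 3.496 pp.
Employment: 0.54 × 1.6 = 0.864 pp.
TFP growth = 5.3 − 4.36 = 0.94%.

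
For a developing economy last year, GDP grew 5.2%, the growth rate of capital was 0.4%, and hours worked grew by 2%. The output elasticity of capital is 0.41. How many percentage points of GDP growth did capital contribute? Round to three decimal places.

Contribution = share × growth = 0.41 × 0.4 = 0.164 pp.

0.164 percentage points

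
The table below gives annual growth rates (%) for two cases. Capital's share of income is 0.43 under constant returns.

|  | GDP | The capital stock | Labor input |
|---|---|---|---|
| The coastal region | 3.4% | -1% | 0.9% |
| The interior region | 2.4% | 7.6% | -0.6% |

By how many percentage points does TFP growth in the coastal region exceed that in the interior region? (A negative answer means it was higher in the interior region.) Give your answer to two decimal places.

3.84 percentage points

Labor's share = 1 − 0.43 = 0.57.
The coastal region: TFP = 3.4 + 0.43 − 0.513 = 3.317%.
The interior region: TFP = 2.4 − 3.268 + 0.342 = -0.526%.
Difference = 3.317 − (-0.526) = 3.843 pp.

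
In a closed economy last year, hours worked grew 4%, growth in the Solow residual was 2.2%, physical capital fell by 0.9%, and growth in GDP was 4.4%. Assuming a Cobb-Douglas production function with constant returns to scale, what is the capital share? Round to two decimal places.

gY = gA + α·gK + (1−α)·gL, so gY − gA − gL = α(gK − gL).
4.4 − 2.2 − 4 = α × (-0.9 − 4).
-1.8 = -4.9 α, so α = 0.3673.

The capital share is 0.37.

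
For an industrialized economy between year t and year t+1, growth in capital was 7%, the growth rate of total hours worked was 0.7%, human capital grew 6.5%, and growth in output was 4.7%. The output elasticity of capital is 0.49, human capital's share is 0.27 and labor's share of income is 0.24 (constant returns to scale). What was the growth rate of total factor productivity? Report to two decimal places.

Labor's share = 1 − 0.49 − 0.27 = 0.24.
Capital: 0.49 × 7 = 3.43 pp.
Human capital: 0.27 × 6.5 = 1.755 pp.
Total hours worked: 0.24 × 0.7 = 0.168 pp.
TFP growth = 4.7 − 5.353 = -0.653%.

-0.65%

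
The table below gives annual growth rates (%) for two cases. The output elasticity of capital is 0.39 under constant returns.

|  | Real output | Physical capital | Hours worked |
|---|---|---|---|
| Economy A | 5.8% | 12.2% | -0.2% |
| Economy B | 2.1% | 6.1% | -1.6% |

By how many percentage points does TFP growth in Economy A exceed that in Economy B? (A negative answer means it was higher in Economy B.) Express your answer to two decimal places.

Labor's share = 1 − 0.39 = 0.61.
Economy A: TFP = 5.8 − 4.758 + 0.122 = 1.164%.
Economy B: TFP = 2.1 − 2.379 + 0.976 = 0.697%.
Difference = 1.164 − (0.697) = 0.467 pp.

0.47 percentage points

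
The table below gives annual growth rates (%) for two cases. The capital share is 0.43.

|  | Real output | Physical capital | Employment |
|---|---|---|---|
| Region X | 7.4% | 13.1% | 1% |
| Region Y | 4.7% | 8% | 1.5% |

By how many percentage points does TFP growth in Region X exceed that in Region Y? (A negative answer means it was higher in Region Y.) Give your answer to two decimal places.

Labor's share = 1 − 0.43 = 0.57.
Region X: TFP = 7.4 − 5.633 − 0.57 = 1.197%.
Region Y: TFP = 4.7 − 3.44 − 0.855 = 0.405%.
Difference = 1.197 − (0.405) = 0.792 pp.

0.79 percentage points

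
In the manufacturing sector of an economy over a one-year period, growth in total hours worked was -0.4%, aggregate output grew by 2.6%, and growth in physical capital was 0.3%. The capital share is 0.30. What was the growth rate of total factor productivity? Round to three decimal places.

Labor's share = 1 − 0.3 = 0.7.
Physical capital: 0.3 × 0.3 = 0.09 pp.
Total hours worked: 0.7 × (-0.4) = -0.28 pp.
TFP growth = 2.6 + 0.19 = 2.79%.

2.790%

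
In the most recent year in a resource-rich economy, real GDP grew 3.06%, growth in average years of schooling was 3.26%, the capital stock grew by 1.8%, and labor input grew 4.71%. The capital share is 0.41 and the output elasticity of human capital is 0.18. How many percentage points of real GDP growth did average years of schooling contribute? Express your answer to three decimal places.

0.587 pp

Contribution = share × growth = 0.18 × 3.26 = 0.5868 pp.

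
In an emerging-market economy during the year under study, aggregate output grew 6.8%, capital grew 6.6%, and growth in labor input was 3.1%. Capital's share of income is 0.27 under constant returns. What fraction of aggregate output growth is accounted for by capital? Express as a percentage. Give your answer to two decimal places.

Capital accounted for 26.21% of growth.

Capital contributed 0.27 × 6.6 = 1.782 pp.
Share of growth = 1.782 / 6.8 × 100 = 26.2059%.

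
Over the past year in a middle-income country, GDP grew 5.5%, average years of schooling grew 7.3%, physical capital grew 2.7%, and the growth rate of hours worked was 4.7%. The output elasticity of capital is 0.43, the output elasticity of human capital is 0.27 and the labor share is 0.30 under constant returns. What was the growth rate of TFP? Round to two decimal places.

0.96%

Labor's share = 1 − 0.43 − 0.27 = 0.3.
Physical capital: 0.43 × 2.7 = 1.161 pp.
Average years of schooling: 0.27 × 7.3 = 1.971 pp.
Hours worked: 0.3 × 4.7 = 1.41 pp.
TFP growth = 5.5 − 4.542 = 0.958%.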